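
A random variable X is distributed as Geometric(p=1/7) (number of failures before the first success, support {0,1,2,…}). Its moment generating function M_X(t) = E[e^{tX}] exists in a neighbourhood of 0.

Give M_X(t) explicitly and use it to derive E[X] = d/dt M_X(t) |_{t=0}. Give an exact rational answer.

E[X] = M′(0) = 6

M_X(t) = 1/(7*(1 - 6*e^(t)/7))
M′(t) = 6*e^(t)/(36*e^(2*t) - 84*e^(t) + 49)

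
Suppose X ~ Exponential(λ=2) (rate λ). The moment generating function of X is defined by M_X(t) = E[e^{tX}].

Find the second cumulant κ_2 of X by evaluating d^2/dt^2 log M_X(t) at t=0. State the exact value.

M_X(t) = 2/(2 - t)
K_X(t) = log M_X(t) = -log(2 - t) + log(2)
dK/dt = -1/(t - 2)
d^2K/dt^2 = 1/(t^2 - 4*t + 4)

κ_2 = d^2K/dt^2 |_{t=0} = 1/4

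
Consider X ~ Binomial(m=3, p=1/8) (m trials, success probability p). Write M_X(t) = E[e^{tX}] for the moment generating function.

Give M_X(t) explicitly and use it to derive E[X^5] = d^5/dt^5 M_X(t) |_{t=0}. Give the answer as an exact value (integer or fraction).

E[X^5] = M′′′′′(0) = 531/256

M_X(t) = (e^(t)/8 + 7/8)^3
M′(t) = 3*e^(3*t)/512 + 21*e^(2*t)/256 + 147*e^(t)/512
M′′(t) = 9*e^(3*t)/512 + 21*e^(2*t)/128 + 147*e^(t)/512
M′′′(t) = 27*e^(3*t)/512 + 21*e^(2*t)/64 + 147*e^(t)/512
M′′′′(t) = 81*e^(3*t)/512 + 21*e^(2*t)/32 + 147*e^(t)/512
M′′′′′(t) = 243*e^(3*t)/512 + 21*e^(2*t)/16 + 147*e^(t)/512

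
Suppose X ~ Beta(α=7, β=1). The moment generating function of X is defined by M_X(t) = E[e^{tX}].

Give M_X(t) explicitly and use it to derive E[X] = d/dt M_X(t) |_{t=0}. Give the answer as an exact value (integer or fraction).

M_X(t) = ₁F₁(7; 8; t)
D[M](t) = 7*₁F₁(8; 9; t)/8

E[X] = D[M](0) = 7/8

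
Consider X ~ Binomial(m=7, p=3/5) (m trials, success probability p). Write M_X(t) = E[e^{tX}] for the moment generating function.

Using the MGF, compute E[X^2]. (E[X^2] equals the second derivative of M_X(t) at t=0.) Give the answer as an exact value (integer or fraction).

E[X^2] = d^2M/dt^2 |_{t=0} = 483/25

M_X(t) = (3*e^(t)/5 + 2/5)^7
dM/dt = 15309*e^(7*t)/78125 + 61236*e^(6*t)/78125 + 20412*e^(5*t)/15625 + 18144*e^(4*t)/15625 + 9072*e^(3*t)/15625 + 12096*e^(2*t)/78125 + 1344*e^(t)/78125
d^2M/dt^2 = 107163*e^(7*t)/78125 + 367416*e^(6*t)/78125 + 20412*e^(5*t)/3125 + 72576*e^(4*t)/15625 + 27216*e^(3*t)/15625 + 24192*e^(2*t)/78125 + 1344*e^(t)/78125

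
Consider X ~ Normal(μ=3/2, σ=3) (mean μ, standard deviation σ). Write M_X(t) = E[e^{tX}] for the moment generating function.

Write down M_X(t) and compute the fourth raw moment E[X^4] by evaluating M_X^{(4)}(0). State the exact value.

M_X(t) = e^(9*t^2/2 + 3*t/2)
dM/dt = 9*t*e^(3*t/2)*e^(9*t^2/2) + 3*e^(3*t/2)*e^(9*t^2/2)/2
d^2M/dt^2 = 81*t^2*e^(3*t/2)*e^(9*t^2/2) + 27*t*e^(3*t/2)*e^(9*t^2/2) + 45*e^(3*t/2)*e^(9*t^2/2)/4
d^3M/dt^3 = 729*t^3*e^(3*t/2)*e^(9*t^2/2) + 729*t^2*e^(3*t/2)*e^(9*t^2/2)/2 + 1215*t*e^(3*t/2)*e^(9*t^2/2)/4 + 351*e^(3*t/2)*e^(9*t^2/2)/8

E[X^4] = d^4M/dt^4 |_{t=0} = 5913/16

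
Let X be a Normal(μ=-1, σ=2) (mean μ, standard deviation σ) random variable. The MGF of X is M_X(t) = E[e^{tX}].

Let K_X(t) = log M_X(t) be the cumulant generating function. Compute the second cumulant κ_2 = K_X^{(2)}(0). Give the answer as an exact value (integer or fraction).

κ_2 = K′′(0) = 4

M_X(t) = e^(2*t^2 - t)
K_X(t) = log M_X(t) = 2*t^2 - t
K′(t) = 4*t - 1
K′′(t) = 4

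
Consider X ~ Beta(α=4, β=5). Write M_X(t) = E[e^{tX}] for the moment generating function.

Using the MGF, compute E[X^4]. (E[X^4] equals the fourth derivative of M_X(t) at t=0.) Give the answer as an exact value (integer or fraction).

E[X^4] = M′′′′(0) = 7/99

M_X(t) = ₁F₁(4; 9; t)
M′(t) = 4*₁F₁(5; 10; t)/9
M′′(t) = 2*₁F₁(6; 11; t)/9
M′′′(t) = 4*₁F₁(7; 12; t)/33
M′′′′(t) = 7*₁F₁(8; 13; t)/99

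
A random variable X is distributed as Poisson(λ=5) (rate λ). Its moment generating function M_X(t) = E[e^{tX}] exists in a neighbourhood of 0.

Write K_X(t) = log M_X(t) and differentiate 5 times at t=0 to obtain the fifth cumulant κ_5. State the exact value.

κ_5 = K^(5)(0) = 5

M_X(t) = e^(5*e^(t) - 5)
K_X(t) = log M_X(t) = 5*e^(t) - 5
K^(5)(t) = 5*e^(t)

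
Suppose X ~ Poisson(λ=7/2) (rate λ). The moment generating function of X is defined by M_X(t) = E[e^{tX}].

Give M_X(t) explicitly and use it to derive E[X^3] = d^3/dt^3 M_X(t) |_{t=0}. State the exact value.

E[X^3] = M^(3)(0) = 665/8

M_X(t) = e^(7*e^(t)/2 - 7/2)
M^(3)(t) = (343*e^(3*t)*e^(7*e^(t)/2) + 294*e^(2*t)*e^(7*e^(t)/2) + 28*e^(t)*e^(7*e^(t)/2))*e^(-7/2)/8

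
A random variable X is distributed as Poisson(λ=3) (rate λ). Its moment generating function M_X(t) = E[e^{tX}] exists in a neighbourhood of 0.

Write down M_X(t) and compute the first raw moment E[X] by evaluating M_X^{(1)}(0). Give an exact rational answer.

E[X] = M′(0) = 3

M_X(t) = e^(3*e^(t) - 3)
M′(t) = 3*e^(-3)*e^(t)*e^(3*e^(t))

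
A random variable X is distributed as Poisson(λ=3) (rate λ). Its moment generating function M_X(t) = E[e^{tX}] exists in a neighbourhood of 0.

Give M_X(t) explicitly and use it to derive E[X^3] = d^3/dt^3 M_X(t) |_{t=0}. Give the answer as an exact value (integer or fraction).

M_X(t) = e^(3*e^(t) - 3)
M′(t) = 3*e^(-3)*e^(t)*e^(3*e^(t))
M′′(t) = (9*e^(2*t)*e^(3*e^(t)) + 3*e^(t)*e^(3*e^(t)))*e^(-3)
M′′′(t) = (27*e^(3*t)*e^(3*e^(t)) + 27*e^(2*t)*e^(3*e^(t)) + 3*e^(t)*e^(3*e^(t)))*e^(-3)

E[X^3] = M′′′(0) = 57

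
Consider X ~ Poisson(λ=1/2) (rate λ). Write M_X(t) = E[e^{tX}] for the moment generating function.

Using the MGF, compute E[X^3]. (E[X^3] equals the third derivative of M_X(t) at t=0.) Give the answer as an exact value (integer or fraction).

E[X^3] = M^(3)(0) = 11/8

M_X(t) = e^(e^(t)/2 - 1/2)
M^(3)(t) = (e^(3*t)*e^(e^(t)/2) + 6*e^(2*t)*e^(e^(t)/2) + 4*e^(t)*e^(e^(t)/2))*e^(-1/2)/8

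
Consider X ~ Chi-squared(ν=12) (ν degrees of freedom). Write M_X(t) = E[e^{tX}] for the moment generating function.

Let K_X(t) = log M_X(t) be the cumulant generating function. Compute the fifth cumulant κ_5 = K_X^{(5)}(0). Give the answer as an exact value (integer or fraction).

M_X(t) = (1 - 2*t)^(-6)
K_X(t) = log M_X(t) = -6*log(1 - 2*t)
D^5[K](t) = -4608/(32*t^5 - 80*t^4 + 80*t^3 - 40*t^2 + 10*t - 1)

κ_5 = D^5[K](0) = 4608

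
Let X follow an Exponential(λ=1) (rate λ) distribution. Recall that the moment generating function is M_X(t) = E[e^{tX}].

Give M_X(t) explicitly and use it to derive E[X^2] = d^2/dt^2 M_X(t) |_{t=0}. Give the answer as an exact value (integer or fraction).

E[X^2] = M^(2)(0) = 2

M_X(t) = 1/(1 - t)
M^(2)(t) = -2/(t^3 - 3*t^2 + 3*t - 1)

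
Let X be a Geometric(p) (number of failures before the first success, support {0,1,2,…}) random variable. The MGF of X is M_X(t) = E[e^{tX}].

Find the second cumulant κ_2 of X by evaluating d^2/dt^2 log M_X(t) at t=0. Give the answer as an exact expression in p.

κ_2 = K^(2)(0) = (1 - p)/p^2

M_X(t) = p/(-(1 - p)*e^(t) + 1)
K_X(t) = log M_X(t) = log(p) - log(-(1 - p)*e^(t) + 1)
K^(2)(t) = (-p*e^(t) + e^(t))/(p^2*e^(2*t) - 2*p*e^(2*t) + 2*p*e^(t) + e^(2*t) - 2*e^(t) + 1)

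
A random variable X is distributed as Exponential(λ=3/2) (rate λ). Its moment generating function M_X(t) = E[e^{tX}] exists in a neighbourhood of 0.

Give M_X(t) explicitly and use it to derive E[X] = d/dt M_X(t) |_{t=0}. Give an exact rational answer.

M_X(t) = 3/(2*(3/2 - t))
M′(t) = 6/(4*t^2 - 12*t + 9)

E[X] = M′(0) = 2/3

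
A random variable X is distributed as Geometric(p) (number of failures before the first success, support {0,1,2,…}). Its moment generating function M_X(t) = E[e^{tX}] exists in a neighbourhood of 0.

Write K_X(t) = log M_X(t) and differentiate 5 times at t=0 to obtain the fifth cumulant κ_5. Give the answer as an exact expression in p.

κ_5 = d^5K/dt^5 |_{t=0} = (p^4 - 15*p^3 + 50*p^2 - 60*p + 24)/p^5

M_X(t) = p/(-(1 - p)*e^(t) + 1)
K_X(t) = log M_X(t) = log(p) - log(-(1 - p)*e^(t) + 1)
dK/dt = (-p*e^(t) + e^(t))/(p*e^(t) - e^(t) + 1)
d^2K/dt^2 = (-p*e^(t) + e^(t))/(p^2*e^(2*t) - 2*p*e^(2*t) + 2*p*e^(t) + e^(2*t) - 2*e^(t) + 1)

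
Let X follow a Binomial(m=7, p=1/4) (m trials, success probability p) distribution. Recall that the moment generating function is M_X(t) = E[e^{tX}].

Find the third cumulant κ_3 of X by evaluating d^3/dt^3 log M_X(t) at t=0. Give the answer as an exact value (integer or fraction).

κ_3 = K′′′(0) = 21/32

M_X(t) = (e^(t)/4 + 3/4)^7
K_X(t) = log M_X(t) = 7*log(e^(t)/4 + 3/4)
K′(t) = 7*e^(t)/(e^(t) + 3)
K′′(t) = 21*e^(t)/(e^(2*t) + 6*e^(t) + 9)
K′′′(t) = (-21*e^(2*t) + 63*e^(t))/(e^(3*t) + 9*e^(2*t) + 27*e^(t) + 27)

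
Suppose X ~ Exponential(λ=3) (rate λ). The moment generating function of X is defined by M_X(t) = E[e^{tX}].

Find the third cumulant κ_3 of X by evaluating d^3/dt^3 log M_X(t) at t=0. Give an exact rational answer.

M_X(t) = 3/(3 - t)
K_X(t) = log M_X(t) = -log(3 - t) + log(3)
dK/dt = -1/(t - 3)
d^2K/dt^2 = 1/(t^2 - 6*t + 9)
d^3K/dt^3 = -2/(t^3 - 9*t^2 + 27*t - 27)

κ_3 = d^3K/dt^3 |_{t=0} = 2/27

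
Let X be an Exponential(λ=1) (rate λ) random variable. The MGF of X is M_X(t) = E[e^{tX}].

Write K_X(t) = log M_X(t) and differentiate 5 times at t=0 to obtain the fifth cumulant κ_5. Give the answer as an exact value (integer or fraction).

M_X(t) = 1/(1 - t)
K_X(t) = log M_X(t) = -log(1 - t)
D^5[K](t) = -24/(t^5 - 5*t^4 + 10*t^3 - 10*t^2 + 5*t - 1)

κ_5 = D^5[K](0) = 24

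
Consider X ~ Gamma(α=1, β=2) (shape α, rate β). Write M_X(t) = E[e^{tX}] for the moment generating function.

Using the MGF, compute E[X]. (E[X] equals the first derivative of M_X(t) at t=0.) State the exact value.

E[X] = M′(0) = 1/2

M_X(t) = 2/(2 - t)
M′(t) = 2/(t^2 - 4*t + 4)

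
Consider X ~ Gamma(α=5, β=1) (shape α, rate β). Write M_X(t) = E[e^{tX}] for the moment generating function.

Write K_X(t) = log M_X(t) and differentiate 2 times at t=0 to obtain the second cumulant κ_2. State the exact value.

M_X(t) = (1 - t)^(-5)
K_X(t) = log M_X(t) = -5*log(1 - t)
K′(t) = -5/(t - 1)
K′′(t) = 5/(t^2 - 2*t + 1)

κ_2 = K′′(0) = 5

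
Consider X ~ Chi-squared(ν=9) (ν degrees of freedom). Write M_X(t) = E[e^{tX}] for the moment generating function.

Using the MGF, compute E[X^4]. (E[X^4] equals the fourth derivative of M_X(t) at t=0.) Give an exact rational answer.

M_X(t) = (1 - 2*t)^(-9/2)

E[X^4] = M^(4)(0) = 19305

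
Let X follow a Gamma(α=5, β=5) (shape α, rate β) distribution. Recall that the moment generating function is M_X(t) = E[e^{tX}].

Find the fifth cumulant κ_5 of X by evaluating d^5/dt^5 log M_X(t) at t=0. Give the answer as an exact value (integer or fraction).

κ_5 = d^5K/dt^5 |_{t=0} = 24/625

M_X(t) = 3125/(5 - t)^5
K_X(t) = log M_X(t) = -5*log(5 - t) + 5*log(5)
dK/dt = -5/(t - 5)
d^2K/dt^2 = 5/(t^2 - 10*t + 25)
d^3K/dt^3 = -10/(t^3 - 15*t^2 + 75*t - 125)
d^4K/dt^4 = 30/(t^4 - 20*t^3 + 150*t^2 - 500*t + 625)
d^5K/dt^5 = -120/(t^5 - 25*t^4 + 250*t^3 - 1250*t^2 + 3125*t - 3125)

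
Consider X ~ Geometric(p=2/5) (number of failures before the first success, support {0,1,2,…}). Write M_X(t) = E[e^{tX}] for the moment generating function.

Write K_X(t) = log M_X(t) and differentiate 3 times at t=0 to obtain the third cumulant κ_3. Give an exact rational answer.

M_X(t) = 2/(5*(1 - 3*e^(t)/5))
K_X(t) = log M_X(t) = -log(1 - 3*e^(t)/5) - log(5) + log(2)
K^(3)(t) = (-45*e^(2*t) - 75*e^(t))/(27*e^(3*t) - 135*e^(2*t) + 225*e^(t) - 125)

κ_3 = K^(3)(0) = 15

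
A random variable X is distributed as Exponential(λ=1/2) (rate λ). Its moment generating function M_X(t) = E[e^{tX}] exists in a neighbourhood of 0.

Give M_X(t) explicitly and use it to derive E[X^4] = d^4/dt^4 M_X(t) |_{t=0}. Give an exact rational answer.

E[X^4] = d^4M/dt^4 |_{t=0} = 384

M_X(t) = 1/(2*(1/2 - t))
dM/dt = 2/(4*t^2 - 4*t + 1)
d^2M/dt^2 = -8/(8*t^3 - 12*t^2 + 6*t - 1)
d^3M/dt^3 = 48/(16*t^4 - 32*t^3 + 24*t^2 - 8*t + 1)
d^4M/dt^4 = -384/(32*t^5 - 80*t^4 + 80*t^3 - 40*t^2 + 10*t - 1)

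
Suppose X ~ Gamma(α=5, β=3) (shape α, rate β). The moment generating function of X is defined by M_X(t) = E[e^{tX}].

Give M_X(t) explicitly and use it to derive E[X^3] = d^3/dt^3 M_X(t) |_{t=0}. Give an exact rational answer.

E[X^3] = D^3[M](0) = 70/9

M_X(t) = 243/(3 - t)^5
D^3[M](t) = 51030/(t^8 - 24*t^7 + 252*t^6 - 1512*t^5 + 5670*t^4 - 13608*t^3 + 20412*t^2 - 17496*t + 6561)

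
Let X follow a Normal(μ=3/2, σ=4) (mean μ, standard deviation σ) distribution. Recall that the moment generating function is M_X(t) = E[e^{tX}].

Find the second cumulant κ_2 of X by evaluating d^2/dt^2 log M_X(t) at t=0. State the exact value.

κ_2 = K^(2)(0) = 16

M_X(t) = e^(8*t^2 + 3*t/2)
K_X(t) = log M_X(t) = 8*t^2 + 3*t/2
K^(2)(t) = 16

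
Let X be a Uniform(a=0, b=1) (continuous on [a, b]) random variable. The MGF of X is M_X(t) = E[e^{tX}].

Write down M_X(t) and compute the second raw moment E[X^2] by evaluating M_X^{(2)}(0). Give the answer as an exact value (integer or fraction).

E[X^2] = d^2M/dt^2 |_{t=0} = 1/3

M_X(t) = (e^(t) - 1)/t
dM/dt = (t*e^(t) - e^(t) + 1)/t^2
d^2M/dt^2 = (t^2*e^(t) - 2*t*e^(t) + 2*e^(t) - 2)/t^3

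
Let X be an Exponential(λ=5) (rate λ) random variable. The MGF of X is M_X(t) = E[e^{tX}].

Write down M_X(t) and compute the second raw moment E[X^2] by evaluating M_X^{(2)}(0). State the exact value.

E[X^2] = D^2[M](0) = 2/25

M_X(t) = 5/(5 - t)
D^2[M](t) = -10/(t^3 - 15*t^2 + 75*t - 125)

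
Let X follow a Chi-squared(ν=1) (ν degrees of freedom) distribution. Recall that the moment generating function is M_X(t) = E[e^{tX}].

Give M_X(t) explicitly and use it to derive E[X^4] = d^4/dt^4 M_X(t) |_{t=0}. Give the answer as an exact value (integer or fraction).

E[X^4] = M′′′′(0) = 105

M_X(t) = 1/√(1 - 2*t)
M′(t) = -1/(2*t*√(1 - 2*t) - √(1 - 2*t))
M′′(t) = 3/(4*t^2*√(1 - 2*t) - 4*t*√(1 - 2*t) + √(1 - 2*t))
M′′′(t) = -15/(8*t^3*√(1 - 2*t) - 12*t^2*√(1 - 2*t) + 6*t*√(1 - 2*t) - √(1 - 2*t))
M′′′′(t) = 105/(16*t^4*√(1 - 2*t) - 32*t^3*√(1 - 2*t) + 24*t^2*√(1 - 2*t) - 8*t*√(1 - 2*t) + √(1 - 2*t))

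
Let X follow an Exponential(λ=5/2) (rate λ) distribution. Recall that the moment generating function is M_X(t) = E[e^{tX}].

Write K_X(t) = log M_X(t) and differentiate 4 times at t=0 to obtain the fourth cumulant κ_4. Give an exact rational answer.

M_X(t) = 5/(2*(5/2 - t))
K_X(t) = log M_X(t) = -log(5/2 - t) - log(2) + log(5)
K′(t) = -2/(2*t - 5)
K′′(t) = 4/(4*t^2 - 20*t + 25)
K′′′(t) = -16/(8*t^3 - 60*t^2 + 150*t - 125)
K′′′′(t) = 96/(16*t^4 - 160*t^3 + 600*t^2 - 1000*t + 625)

κ_4 = K′′′′(0) = 96/625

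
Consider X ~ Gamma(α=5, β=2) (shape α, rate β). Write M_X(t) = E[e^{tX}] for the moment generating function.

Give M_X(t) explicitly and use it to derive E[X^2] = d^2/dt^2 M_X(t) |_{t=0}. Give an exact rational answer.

M_X(t) = 32/(2 - t)^5
M^(2)(t) = -960/(t^7 - 14*t^6 + 84*t^5 - 280*t^4 + 560*t^3 - 672*t^2 + 448*t - 128)

E[X^2] = M^(2)(0) = 15/2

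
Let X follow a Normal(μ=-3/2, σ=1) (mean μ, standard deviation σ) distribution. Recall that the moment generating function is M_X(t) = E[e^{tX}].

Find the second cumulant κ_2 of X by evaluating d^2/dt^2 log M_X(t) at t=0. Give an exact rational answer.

κ_2 = K′′(0) = 1

M_X(t) = e^(t^2/2 - 3*t/2)
K_X(t) = log M_X(t) = t^2/2 - 3*t/2
K′(t) = t - 3/2
K′′(t) = 1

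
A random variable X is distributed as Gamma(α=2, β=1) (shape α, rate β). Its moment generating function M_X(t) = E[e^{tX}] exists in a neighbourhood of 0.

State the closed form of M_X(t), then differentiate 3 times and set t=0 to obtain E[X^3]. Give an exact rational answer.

E[X^3] = M^(3)(0) = 24

M_X(t) = (1 - t)^(-2)
M^(3)(t) = -24/(t^5 - 5*t^4 + 10*t^3 - 10*t^2 + 5*t - 1)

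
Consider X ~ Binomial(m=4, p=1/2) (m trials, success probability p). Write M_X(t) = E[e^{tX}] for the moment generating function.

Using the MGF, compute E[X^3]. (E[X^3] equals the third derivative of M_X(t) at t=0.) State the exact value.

M_X(t) = (e^(t)/2 + 1/2)^4
M′(t) = e^(4*t)/4 + 3*e^(3*t)/4 + 3*e^(2*t)/4 + e^(t)/4
M′′(t) = e^(4*t) + 9*e^(3*t)/4 + 3*e^(2*t)/2 + e^(t)/4
M′′′(t) = 4*e^(4*t) + 27*e^(3*t)/4 + 3*e^(2*t) + e^(t)/4

E[X^3] = M′′′(0) = 14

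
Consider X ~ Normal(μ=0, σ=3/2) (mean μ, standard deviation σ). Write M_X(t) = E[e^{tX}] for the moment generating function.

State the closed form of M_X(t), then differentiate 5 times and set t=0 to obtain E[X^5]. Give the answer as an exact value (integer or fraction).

M_X(t) = e^(9*t^2/8)
dM/dt = 9*t*e^(9*t^2/8)/4
d^2M/dt^2 = 81*t^2*e^(9*t^2/8)/16 + 9*e^(9*t^2/8)/4
d^3M/dt^3 = 729*t^3*e^(9*t^2/8)/64 + 243*t*e^(9*t^2/8)/16
d^4M/dt^4 = 6561*t^4*e^(9*t^2/8)/256 + 2187*t^2*e^(9*t^2/8)/32 + 243*e^(9*t^2/8)/16
d^5M/dt^5 = 59049*t^5*e^(9*t^2/8)/1024 + 32805*t^3*e^(9*t^2/8)/128 + 10935*t*e^(9*t^2/8)/64

E[X^5] = d^5M/dt^5 |_{t=0} = 0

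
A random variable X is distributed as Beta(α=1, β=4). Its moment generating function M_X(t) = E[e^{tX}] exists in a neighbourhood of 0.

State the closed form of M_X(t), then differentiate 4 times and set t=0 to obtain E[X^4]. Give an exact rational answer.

E[X^4] = M′′′′(0) = 1/70

M_X(t) = ₁F₁(1; 5; t)
M′(t) = ₁F₁(2; 6; t)/5
M′′(t) = ₁F₁(3; 7; t)/15
M′′′(t) = ₁F₁(4; 8; t)/35
M′′′′(t) = ₁F₁(5; 9; t)/70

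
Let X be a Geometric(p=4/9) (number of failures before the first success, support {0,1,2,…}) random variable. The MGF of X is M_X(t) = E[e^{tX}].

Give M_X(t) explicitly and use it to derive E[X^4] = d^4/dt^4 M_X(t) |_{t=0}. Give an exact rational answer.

M_X(t) = 4/(9*(1 - 5*e^(t)/9))
M^(4)(t) = (-2500*e^(4*t) - 49500*e^(3*t) - 89100*e^(2*t) - 14580*e^(t))/(3125*e^(5*t) - 28125*e^(4*t) + 101250*e^(3*t) - 182250*e^(2*t) + 164025*e^(t) - 59049)

E[X^4] = M^(4)(0) = 4865/32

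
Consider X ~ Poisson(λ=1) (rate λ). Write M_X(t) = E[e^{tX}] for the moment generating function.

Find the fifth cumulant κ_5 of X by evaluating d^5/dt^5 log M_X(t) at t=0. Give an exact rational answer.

κ_5 = D^5[K](0) = 1

M_X(t) = e^(e^(t) - 1)
K_X(t) = log M_X(t) = e^(t) - 1
D^5[K](t) = e^(t)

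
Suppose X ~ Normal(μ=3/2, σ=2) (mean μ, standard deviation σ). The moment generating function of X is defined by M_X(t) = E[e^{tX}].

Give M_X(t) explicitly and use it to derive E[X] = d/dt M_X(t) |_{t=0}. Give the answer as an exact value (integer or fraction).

M_X(t) = e^(2*t^2 + 3*t/2)
D[M](t) = 4*t*e^(3*t/2)*e^(2*t^2) + 3*e^(3*t/2)*e^(2*t^2)/2

E[X] = D[M](0) = 3/2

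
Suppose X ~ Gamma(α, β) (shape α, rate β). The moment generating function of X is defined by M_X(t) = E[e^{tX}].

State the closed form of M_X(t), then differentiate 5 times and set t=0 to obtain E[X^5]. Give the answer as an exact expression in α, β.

M_X(t) = (β/(β - t))^α
M′(t) = -α*β^α*(1/(β - t))^α/(-β + t)
M′′(t) = (α^2*β^α*(1/(β - t))^α + α*β^α*(1/(β - t))^α)/(β^2 - 2*β*t + t^2)
M′′′(t) = (-α^3*β^α*(1/(β - t))^α - 3*α^2*β^α*(1/(β - t))^α - 2*α*β^α*(1/(β - t))^α)/(-β^3 + 3*β^2*t - 3*β*t^2 + t^3)
M′′′′(t) = (α^4*β^α*(1/(β - t))^α + 6*α^3*β^α*(1/(β - t))^α + 11*α^2*β^α*(1/(β - t))^α + 6*α*β^α*(1/(β - t))^α)/(β^4 - 4*β^3*t + 6*β^2*t^2 - 4*β*t^3 + t^4)

E[X^5] = M′′′′′(0) = α*(α^4 + 10*α^3 + 35*α^2 + 50*α + 24)/β^5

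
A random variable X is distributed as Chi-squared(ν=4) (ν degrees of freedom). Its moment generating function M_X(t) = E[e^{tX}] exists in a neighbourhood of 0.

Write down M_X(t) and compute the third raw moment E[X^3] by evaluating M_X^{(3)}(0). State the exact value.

M_X(t) = (1 - 2*t)^(-2)
dM/dt = -4/(8*t^3 - 12*t^2 + 6*t - 1)
d^2M/dt^2 = 24/(16*t^4 - 32*t^3 + 24*t^2 - 8*t + 1)
d^3M/dt^3 = -192/(32*t^5 - 80*t^4 + 80*t^3 - 40*t^2 + 10*t - 1)

E[X^3] = d^3M/dt^3 |_{t=0} = 192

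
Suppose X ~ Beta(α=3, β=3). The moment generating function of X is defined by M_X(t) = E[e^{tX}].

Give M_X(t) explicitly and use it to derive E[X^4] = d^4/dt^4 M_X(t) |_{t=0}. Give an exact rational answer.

E[X^4] = M^(4)(0) = 5/42

M_X(t) = ₁F₁(3; 6; t)
M^(4)(t) = 5*₁F₁(7; 10; t)/42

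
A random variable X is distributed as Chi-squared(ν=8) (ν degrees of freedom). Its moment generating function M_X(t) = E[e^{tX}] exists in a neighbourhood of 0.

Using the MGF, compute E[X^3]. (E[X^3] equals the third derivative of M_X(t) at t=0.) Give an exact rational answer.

M_X(t) = (1 - 2*t)^(-4)
dM/dt = -8/(32*t^5 - 80*t^4 + 80*t^3 - 40*t^2 + 10*t - 1)
d^2M/dt^2 = 80/(64*t^6 - 192*t^5 + 240*t^4 - 160*t^3 + 60*t^2 - 12*t + 1)
d^3M/dt^3 = -960/(128*t^7 - 448*t^6 + 672*t^5 - 560*t^4 + 280*t^3 - 84*t^2 + 14*t - 1)

E[X^3] = d^3M/dt^3 |_{t=0} = 960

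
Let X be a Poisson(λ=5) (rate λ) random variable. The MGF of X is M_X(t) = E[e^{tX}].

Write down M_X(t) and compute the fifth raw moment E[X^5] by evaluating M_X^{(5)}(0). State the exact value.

E[X^5] = D^5[M](0) = 12880

M_X(t) = e^(5*e^(t) - 5)
D^5[M](t) = (3125*e^(5*t)*e^(5*e^(t)) + 6250*e^(4*t)*e^(5*e^(t)) + 3125*e^(3*t)*e^(5*e^(t)) + 375*e^(2*t)*e^(5*e^(t)) + 5*e^(t)*e^(5*e^(t)))*e^(-5)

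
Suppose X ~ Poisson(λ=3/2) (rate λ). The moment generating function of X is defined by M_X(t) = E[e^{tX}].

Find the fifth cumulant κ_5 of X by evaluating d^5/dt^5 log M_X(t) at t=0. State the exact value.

κ_5 = K′′′′′(0) = 3/2

M_X(t) = e^(3*e^(t)/2 - 3/2)
K_X(t) = log M_X(t) = 3*e^(t)/2 - 3/2
K′(t) = 3*e^(t)/2
K′′(t) = 3*e^(t)/2
K′′′(t) = 3*e^(t)/2
K′′′′(t) = 3*e^(t)/2
K′′′′′(t) = 3*e^(t)/2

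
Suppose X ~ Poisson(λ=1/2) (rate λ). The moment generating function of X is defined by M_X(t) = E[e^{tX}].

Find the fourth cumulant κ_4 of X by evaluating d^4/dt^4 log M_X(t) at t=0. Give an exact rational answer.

κ_4 = K′′′′(0) = 1/2

M_X(t) = e^(e^(t)/2 - 1/2)
K_X(t) = log M_X(t) = e^(t)/2 - 1/2
K′(t) = e^(t)/2
K′′(t) = e^(t)/2
K′′′(t) = e^(t)/2
K′′′′(t) = e^(t)/2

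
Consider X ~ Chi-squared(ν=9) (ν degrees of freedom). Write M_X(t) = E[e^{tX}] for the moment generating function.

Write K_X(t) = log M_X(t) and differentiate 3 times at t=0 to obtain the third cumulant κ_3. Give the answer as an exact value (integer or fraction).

M_X(t) = (1 - 2*t)^(-9/2)
K_X(t) = log M_X(t) = -9*log(1 - 2*t)/2
dK/dt = -9/(2*t - 1)
d^2K/dt^2 = 18/(4*t^2 - 4*t + 1)
d^3K/dt^3 = -72/(8*t^3 - 12*t^2 + 6*t - 1)

κ_3 = d^3K/dt^3 |_{t=0} = 72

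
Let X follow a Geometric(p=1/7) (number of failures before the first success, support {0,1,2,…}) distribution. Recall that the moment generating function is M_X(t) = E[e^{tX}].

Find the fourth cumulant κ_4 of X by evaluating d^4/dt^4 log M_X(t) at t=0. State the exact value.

M_X(t) = 1/(7*(1 - 6*e^(t)/7))
K_X(t) = log M_X(t) = -log(1 - 6*e^(t)/7) - log(7)
dK/dt = -6*e^(t)/(6*e^(t) - 7)
d^2K/dt^2 = 42*e^(t)/(36*e^(2*t) - 84*e^(t) + 49)
d^3K/dt^3 = (-252*e^(2*t) - 294*e^(t))/(216*e^(3*t) - 756*e^(2*t) + 882*e^(t) - 343)
d^4K/dt^4 = (1512*e^(3*t) + 7056*e^(2*t) + 2058*e^(t))/(1296*e^(4*t) - 6048*e^(3*t) + 10584*e^(2*t) - 8232*e^(t) + 2401)

κ_4 = d^4K/dt^4 |_{t=0} = 10626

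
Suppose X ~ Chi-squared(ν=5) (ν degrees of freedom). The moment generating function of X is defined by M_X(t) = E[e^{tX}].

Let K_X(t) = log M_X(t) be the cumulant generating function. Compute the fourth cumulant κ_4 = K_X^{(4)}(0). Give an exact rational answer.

M_X(t) = (1 - 2*t)^(-5/2)
K_X(t) = log M_X(t) = -5*log(1 - 2*t)/2
D^4[K](t) = 240/(16*t^4 - 32*t^3 + 24*t^2 - 8*t + 1)

κ_4 = D^4[K](0) = 240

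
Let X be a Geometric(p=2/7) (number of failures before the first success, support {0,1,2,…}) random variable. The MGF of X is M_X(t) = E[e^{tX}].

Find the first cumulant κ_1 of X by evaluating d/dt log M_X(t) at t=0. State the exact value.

M_X(t) = 2/(7*(1 - 5*e^(t)/7))
K_X(t) = log M_X(t) = -log(1 - 5*e^(t)/7) - log(7) + log(2)
K′(t) = -5*e^(t)/(5*e^(t) - 7)

κ_1 = K′(0) = 5/2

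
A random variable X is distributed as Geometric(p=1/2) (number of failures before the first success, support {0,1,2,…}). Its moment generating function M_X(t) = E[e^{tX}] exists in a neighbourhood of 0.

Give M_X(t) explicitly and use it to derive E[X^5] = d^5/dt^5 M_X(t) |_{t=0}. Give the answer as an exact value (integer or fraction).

E[X^5] = M′′′′′(0) = 541

M_X(t) = 1/(2*(1 - e^(t)/2))
M′(t) = e^(t)/(e^(2*t) - 4*e^(t) + 4)
M′′(t) = (-e^(2*t) - 2*e^(t))/(e^(3*t) - 6*e^(2*t) + 12*e^(t) - 8)
M′′′(t) = (e^(3*t) + 8*e^(2*t) + 4*e^(t))/(e^(4*t) - 8*e^(3*t) + 24*e^(2*t) - 32*e^(t) + 16)
M′′′′(t) = (-e^(4*t) - 22*e^(3*t) - 44*e^(2*t) - 8*e^(t))/(e^(5*t) - 10*e^(4*t) + 40*e^(3*t) - 80*e^(2*t) + 80*e^(t) - 32)
M′′′′′(t) = (e^(5*t) + 52*e^(4*t) + 264*e^(3*t) + 208*e^(2*t) + 16*e^(t))/(e^(6*t) - 12*e^(5*t) + 60*e^(4*t) - 160*e^(3*t) + 240*e^(2*t) - 192*e^(t) + 64)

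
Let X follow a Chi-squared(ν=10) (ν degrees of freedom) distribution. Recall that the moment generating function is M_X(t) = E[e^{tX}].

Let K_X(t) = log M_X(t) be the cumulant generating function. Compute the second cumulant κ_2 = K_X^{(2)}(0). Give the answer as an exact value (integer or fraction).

M_X(t) = (1 - 2*t)^(-5)
K_X(t) = log M_X(t) = -5*log(1 - 2*t)
D^2[K](t) = 20/(4*t^2 - 4*t + 1)

κ_2 = D^2[K](0) = 20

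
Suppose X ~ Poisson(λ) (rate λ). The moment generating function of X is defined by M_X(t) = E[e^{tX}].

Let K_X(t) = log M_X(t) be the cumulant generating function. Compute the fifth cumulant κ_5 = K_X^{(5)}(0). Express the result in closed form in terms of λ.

M_X(t) = e^(λ*(e^(t) - 1))
K_X(t) = log M_X(t) = λ*(e^(t) - 1)
K′(t) = λ*e^(t)
K′′(t) = λ*e^(t)
K′′′(t) = λ*e^(t)
K′′′′(t) = λ*e^(t)
K′′′′′(t) = λ*e^(t)

κ_5 = K′′′′′(0) = λ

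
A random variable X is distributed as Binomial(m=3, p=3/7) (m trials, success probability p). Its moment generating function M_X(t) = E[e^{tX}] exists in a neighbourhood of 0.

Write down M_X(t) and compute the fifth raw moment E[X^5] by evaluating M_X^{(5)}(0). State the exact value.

M_X(t) = (3*e^(t)/7 + 4/7)^3
dM/dt = 81*e^(3*t)/343 + 216*e^(2*t)/343 + 144*e^(t)/343
d^2M/dt^2 = 243*e^(3*t)/343 + 432*e^(2*t)/343 + 144*e^(t)/343
d^3M/dt^3 = 729*e^(3*t)/343 + 864*e^(2*t)/343 + 144*e^(t)/343
d^4M/dt^4 = 2187*e^(3*t)/343 + 1728*e^(2*t)/343 + 144*e^(t)/343
d^5M/dt^5 = 6561*e^(3*t)/343 + 3456*e^(2*t)/343 + 144*e^(t)/343

E[X^5] = d^5M/dt^5 |_{t=0} = 10161/343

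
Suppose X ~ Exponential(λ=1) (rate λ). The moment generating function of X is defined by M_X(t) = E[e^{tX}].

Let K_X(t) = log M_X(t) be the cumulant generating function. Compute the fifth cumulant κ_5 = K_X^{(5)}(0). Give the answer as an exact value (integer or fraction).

κ_5 = K′′′′′(0) = 24

M_X(t) = 1/(1 - t)
K_X(t) = log M_X(t) = -log(1 - t)
K′(t) = -1/(t - 1)
K′′(t) = 1/(t^2 - 2*t + 1)
K′′′(t) = -2/(t^3 - 3*t^2 + 3*t - 1)
K′′′′(t) = 6/(t^4 - 4*t^3 + 6*t^2 - 4*t + 1)
K′′′′′(t) = -24/(t^5 - 5*t^4 + 10*t^3 - 10*t^2 + 5*t - 1)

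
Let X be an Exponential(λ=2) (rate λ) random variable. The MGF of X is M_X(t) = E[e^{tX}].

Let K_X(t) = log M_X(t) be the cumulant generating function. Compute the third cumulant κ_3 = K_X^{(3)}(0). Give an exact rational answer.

κ_3 = K′′′(0) = 1/4

M_X(t) = 2/(2 - t)
K_X(t) = log M_X(t) = -log(2 - t) + log(2)
K′(t) = -1/(t - 2)
K′′(t) = 1/(t^2 - 4*t + 4)
K′′′(t) = -2/(t^3 - 6*t^2 + 12*t - 8)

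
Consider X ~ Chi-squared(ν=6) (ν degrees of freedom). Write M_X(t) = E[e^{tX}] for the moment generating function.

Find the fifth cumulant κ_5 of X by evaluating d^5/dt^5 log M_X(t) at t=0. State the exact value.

M_X(t) = (1 - 2*t)^(-3)
K_X(t) = log M_X(t) = -3*log(1 - 2*t)
K′(t) = -6/(2*t - 1)
K′′(t) = 12/(4*t^2 - 4*t + 1)
K′′′(t) = -48/(8*t^3 - 12*t^2 + 6*t - 1)
K′′′′(t) = 288/(16*t^4 - 32*t^3 + 24*t^2 - 8*t + 1)
K′′′′′(t) = -2304/(32*t^5 - 80*t^4 + 80*t^3 - 40*t^2 + 10*t - 1)

κ_5 = K′′′′′(0) = 2304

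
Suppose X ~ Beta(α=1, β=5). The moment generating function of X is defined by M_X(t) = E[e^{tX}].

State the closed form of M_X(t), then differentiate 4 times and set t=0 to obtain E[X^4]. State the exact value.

M_X(t) = ₁F₁(1; 6; t)
dM/dt = ₁F₁(2; 7; t)/6
d^2M/dt^2 = ₁F₁(3; 8; t)/21
d^3M/dt^3 = ₁F₁(4; 9; t)/56
d^4M/dt^4 = ₁F₁(5; 10; t)/126

E[X^4] = d^4M/dt^4 |_{t=0} = 1/126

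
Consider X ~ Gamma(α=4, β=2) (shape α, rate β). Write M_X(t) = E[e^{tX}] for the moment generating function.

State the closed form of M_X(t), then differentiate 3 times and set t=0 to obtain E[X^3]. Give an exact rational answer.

M_X(t) = 16/(2 - t)^4
M^(3)(t) = -1920/(t^7 - 14*t^6 + 84*t^5 - 280*t^4 + 560*t^3 - 672*t^2 + 448*t - 128)

E[X^3] = M^(3)(0) = 15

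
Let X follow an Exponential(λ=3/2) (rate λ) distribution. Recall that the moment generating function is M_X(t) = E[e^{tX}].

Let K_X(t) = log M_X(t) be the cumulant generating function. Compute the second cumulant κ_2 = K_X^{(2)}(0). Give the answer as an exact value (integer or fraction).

M_X(t) = 3/(2*(3/2 - t))
K_X(t) = log M_X(t) = -log(3/2 - t) - log(2) + log(3)
K^(2)(t) = 4/(4*t^2 - 12*t + 9)

κ_2 = K^(2)(0) = 4/9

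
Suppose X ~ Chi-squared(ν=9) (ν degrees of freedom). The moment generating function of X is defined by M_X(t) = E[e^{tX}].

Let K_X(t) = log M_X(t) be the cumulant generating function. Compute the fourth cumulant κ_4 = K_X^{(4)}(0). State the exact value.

M_X(t) = (1 - 2*t)^(-9/2)
K_X(t) = log M_X(t) = -9*log(1 - 2*t)/2
D^4[K](t) = 432/(16*t^4 - 32*t^3 + 24*t^2 - 8*t + 1)

κ_4 = D^4[K](0) = 432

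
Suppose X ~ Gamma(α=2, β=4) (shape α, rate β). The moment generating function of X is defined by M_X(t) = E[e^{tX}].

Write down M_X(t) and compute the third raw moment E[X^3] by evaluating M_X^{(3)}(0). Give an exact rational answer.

E[X^3] = M^(3)(0) = 3/8

M_X(t) = 16/(4 - t)^2
M^(3)(t) = -384/(t^5 - 20*t^4 + 160*t^3 - 640*t^2 + 1280*t - 1024)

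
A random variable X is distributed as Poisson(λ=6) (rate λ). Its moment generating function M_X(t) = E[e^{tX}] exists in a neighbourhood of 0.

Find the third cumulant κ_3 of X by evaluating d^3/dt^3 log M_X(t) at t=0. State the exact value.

κ_3 = K^(3)(0) = 6

M_X(t) = e^(6*e^(t) - 6)
K_X(t) = log M_X(t) = 6*e^(t) - 6
K^(3)(t) = 6*e^(t)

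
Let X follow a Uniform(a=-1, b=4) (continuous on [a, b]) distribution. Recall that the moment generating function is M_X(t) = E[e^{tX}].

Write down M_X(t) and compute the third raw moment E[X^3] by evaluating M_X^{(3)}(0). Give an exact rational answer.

E[X^3] = M′′′(0) = 51/4

M_X(t) = (e^(4*t) - e^(-t))/(5*t)
M′(t) = (4*t*e^(5*t) + t - e^(5*t) + 1)*e^(-t)/(5*t^2)
M′′(t) = (16*t^2*e^(5*t) - t^2 - 8*t*e^(5*t) - 2*t + 2*e^(5*t) - 2)*e^(-t)/(5*t^3)
M′′′(t) = (64*t^3*e^(5*t) + t^3 - 48*t^2*e^(5*t) + 3*t^2 + 24*t*e^(5*t) + 6*t - 6*e^(5*t) + 6)*e^(-t)/(5*t^4)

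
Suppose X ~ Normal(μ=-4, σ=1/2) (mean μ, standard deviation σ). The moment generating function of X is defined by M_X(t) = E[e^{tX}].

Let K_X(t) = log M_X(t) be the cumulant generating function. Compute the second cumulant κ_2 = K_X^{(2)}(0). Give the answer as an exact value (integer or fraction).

M_X(t) = e^(t^2/8 - 4*t)
K_X(t) = log M_X(t) = t^2/8 - 4*t
K^(2)(t) = 1/4

κ_2 = K^(2)(0) = 1/4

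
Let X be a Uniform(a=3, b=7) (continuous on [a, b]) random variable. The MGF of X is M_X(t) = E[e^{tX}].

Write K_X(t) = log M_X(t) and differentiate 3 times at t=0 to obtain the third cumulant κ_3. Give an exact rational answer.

M_X(t) = (e^(7*t) - e^(3*t))/(4*t)
K_X(t) = log M_X(t) = -log(t) + log(e^(7*t) - e^(3*t)) - 2*log(2)
K^(3)(t) = (64*t^3*e^(8*t) + 64*t^3*e^(4*t) - 2*e^(12*t) + 6*e^(8*t) - 6*e^(4*t) + 2)/(t^3*e^(12*t) - 3*t^3*e^(8*t) + 3*t^3*e^(4*t) - t^3)

κ_3 = K^(3)(0) = 0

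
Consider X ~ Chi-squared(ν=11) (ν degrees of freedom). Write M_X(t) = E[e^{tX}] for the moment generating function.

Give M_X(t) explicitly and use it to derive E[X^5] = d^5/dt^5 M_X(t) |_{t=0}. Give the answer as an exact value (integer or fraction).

M_X(t) = (1 - 2*t)^(-11/2)
M′(t) = 11/(64*t^6*√(1 - 2*t) - 192*t^5*√(1 - 2*t) + 240*t^4*√(1 - 2*t) - 160*t^3*√(1 - 2*t) + 60*t^2*√(1 - 2*t) - 12*t*√(1 - 2*t) + √(1 - 2*t))
M′′(t) = -143/(128*t^7*√(1 - 2*t) - 448*t^6*√(1 - 2*t) + 672*t^5*√(1 - 2*t) - 560*t^4*√(1 - 2*t) + 280*t^3*√(1 - 2*t) - 84*t^2*√(1 - 2*t) + 14*t*√(1 - 2*t) - √(1 - 2*t))

E[X^5] = M′′′′′(0) = 692835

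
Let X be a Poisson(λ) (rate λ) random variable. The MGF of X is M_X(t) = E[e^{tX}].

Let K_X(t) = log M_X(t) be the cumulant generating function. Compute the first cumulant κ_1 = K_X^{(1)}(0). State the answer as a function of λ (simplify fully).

M_X(t) = e^(λ*(e^(t) - 1))
K_X(t) = log M_X(t) = λ*(e^(t) - 1)
dK/dt = λ*e^(t)

κ_1 = dK/dt |_{t=0} = λ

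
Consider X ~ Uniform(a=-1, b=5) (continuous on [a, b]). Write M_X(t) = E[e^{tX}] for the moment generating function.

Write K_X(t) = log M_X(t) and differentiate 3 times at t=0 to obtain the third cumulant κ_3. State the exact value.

κ_3 = K′′′(0) = 0

M_X(t) = (e^(5*t) - e^(-t))/(6*t)
K_X(t) = log M_X(t) = -log(t) + log(e^(5*t) - e^(-t)) - log(6)
K′(t) = (5*t*e^(6*t) + t - e^(6*t) + 1)/(t*e^(6*t) - t)
K′′(t) = (-36*t^2*e^(6*t) + e^(12*t) - 2*e^(6*t) + 1)/(t^2*e^(12*t) - 2*t^2*e^(6*t) + t^2)
K′′′(t) = (216*t^3*e^(12*t) + 216*t^3*e^(6*t) - 2*e^(18*t) + 6*e^(12*t) - 6*e^(6*t) + 2)/(t^3*e^(18*t) - 3*t^3*e^(12*t) + 3*t^3*e^(6*t) - t^3)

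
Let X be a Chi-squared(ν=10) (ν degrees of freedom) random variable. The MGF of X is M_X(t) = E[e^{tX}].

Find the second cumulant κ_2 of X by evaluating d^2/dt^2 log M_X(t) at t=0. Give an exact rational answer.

κ_2 = K′′(0) = 20

M_X(t) = (1 - 2*t)^(-5)
K_X(t) = log M_X(t) = -5*log(1 - 2*t)
K′(t) = -10/(2*t - 1)
K′′(t) = 20/(4*t^2 - 4*t + 1)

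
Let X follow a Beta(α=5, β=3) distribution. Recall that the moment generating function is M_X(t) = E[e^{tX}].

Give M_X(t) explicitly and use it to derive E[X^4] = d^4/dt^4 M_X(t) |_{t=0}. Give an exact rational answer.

E[X^4] = M^(4)(0) = 7/33

M_X(t) = ₁F₁(5; 8; t)
M^(4)(t) = 7*₁F₁(9; 12; t)/33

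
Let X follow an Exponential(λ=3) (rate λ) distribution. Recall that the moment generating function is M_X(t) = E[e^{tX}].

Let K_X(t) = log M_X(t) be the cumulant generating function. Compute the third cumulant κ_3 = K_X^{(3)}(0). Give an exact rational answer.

M_X(t) = 3/(3 - t)
K_X(t) = log M_X(t) = -log(3 - t) + log(3)
D^3[K](t) = -2/(t^3 - 9*t^2 + 27*t - 27)

κ_3 = D^3[K](0) = 2/27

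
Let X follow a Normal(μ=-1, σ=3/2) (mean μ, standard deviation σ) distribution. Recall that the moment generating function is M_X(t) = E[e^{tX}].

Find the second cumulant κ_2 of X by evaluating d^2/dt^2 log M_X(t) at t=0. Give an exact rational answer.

M_X(t) = e^(9*t^2/8 - t)
K_X(t) = log M_X(t) = 9*t^2/8 - t
K^(2)(t) = 9/4

κ_2 = K^(2)(0) = 9/4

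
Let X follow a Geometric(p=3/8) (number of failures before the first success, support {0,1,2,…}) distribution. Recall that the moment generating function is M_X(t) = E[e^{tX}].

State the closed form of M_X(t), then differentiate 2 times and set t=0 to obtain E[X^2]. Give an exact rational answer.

M_X(t) = 3/(8*(1 - 5*e^(t)/8))
M^(2)(t) = (-75*e^(2*t) - 120*e^(t))/(125*e^(3*t) - 600*e^(2*t) + 960*e^(t) - 512)

E[X^2] = M^(2)(0) = 65/9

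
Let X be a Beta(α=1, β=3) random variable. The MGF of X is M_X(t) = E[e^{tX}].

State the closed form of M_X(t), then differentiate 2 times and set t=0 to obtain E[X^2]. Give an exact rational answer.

E[X^2] = M^(2)(0) = 1/10

M_X(t) = ₁F₁(1; 4; t)
M^(2)(t) = ₁F₁(3; 6; t)/10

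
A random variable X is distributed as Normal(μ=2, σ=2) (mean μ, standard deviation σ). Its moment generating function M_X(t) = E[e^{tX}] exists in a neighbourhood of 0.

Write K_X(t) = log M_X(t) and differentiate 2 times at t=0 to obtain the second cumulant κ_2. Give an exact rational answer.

M_X(t) = e^(2*t^2 + 2*t)
K_X(t) = log M_X(t) = 2*t^2 + 2*t
K′(t) = 4*t + 2
K′′(t) = 4

κ_2 = K′′(0) = 4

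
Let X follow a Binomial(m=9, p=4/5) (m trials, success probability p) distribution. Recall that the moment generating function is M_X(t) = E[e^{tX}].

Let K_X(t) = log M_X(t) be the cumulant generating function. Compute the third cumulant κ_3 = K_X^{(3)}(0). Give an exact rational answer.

M_X(t) = (4*e^(t)/5 + 1/5)^9
K_X(t) = log M_X(t) = 9*log(4*e^(t)/5 + 1/5)
D^3[K](t) = (-144*e^(2*t) + 36*e^(t))/(64*e^(3*t) + 48*e^(2*t) + 12*e^(t) + 1)

κ_3 = D^3[K](0) = -108/125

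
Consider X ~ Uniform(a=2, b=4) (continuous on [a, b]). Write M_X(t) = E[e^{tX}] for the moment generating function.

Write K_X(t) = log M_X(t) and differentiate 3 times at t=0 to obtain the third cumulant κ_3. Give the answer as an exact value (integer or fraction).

M_X(t) = (e^(4*t) - e^(2*t))/(2*t)
K_X(t) = log M_X(t) = -log(t) + log(e^(4*t) - e^(2*t)) - log(2)
D^3[K](t) = (8*t^3*e^(4*t) + 8*t^3*e^(2*t) - 2*e^(6*t) + 6*e^(4*t) - 6*e^(2*t) + 2)/(t^3*e^(6*t) - 3*t^3*e^(4*t) + 3*t^3*e^(2*t) - t^3)

κ_3 = D^3[K](0) = 0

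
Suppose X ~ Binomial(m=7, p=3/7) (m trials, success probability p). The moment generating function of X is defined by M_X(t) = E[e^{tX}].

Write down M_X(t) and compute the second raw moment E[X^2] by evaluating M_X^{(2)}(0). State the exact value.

M_X(t) = (3*e^(t)/7 + 4/7)^7
M′(t) = 2187*e^(7*t)/117649 + 17496*e^(6*t)/117649 + 58320*e^(5*t)/117649 + 103680*e^(4*t)/117649 + 103680*e^(3*t)/117649 + 55296*e^(2*t)/117649 + 12288*e^(t)/117649
M′′(t) = 2187*e^(7*t)/16807 + 104976*e^(6*t)/117649 + 291600*e^(5*t)/117649 + 414720*e^(4*t)/117649 + 311040*e^(3*t)/117649 + 110592*e^(2*t)/117649 + 12288*e^(t)/117649

E[X^2] = M′′(0) = 75/7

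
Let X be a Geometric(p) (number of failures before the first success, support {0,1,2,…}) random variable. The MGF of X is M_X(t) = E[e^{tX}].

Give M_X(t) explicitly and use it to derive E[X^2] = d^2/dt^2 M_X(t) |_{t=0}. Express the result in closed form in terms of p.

M_X(t) = p/(-(1 - p)*e^(t) + 1)
M′(t) = (-p^2*e^(t) + p*e^(t))/(p^2*e^(2*t) - 2*p*e^(2*t) + 2*p*e^(t) + e^(2*t) - 2*e^(t) + 1)

E[X^2] = M′′(0) = 1 - 3/p + 2/p^2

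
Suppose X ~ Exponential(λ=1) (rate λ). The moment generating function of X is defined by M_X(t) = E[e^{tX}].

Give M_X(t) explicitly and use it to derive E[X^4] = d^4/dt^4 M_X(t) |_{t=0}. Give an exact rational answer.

M_X(t) = 1/(1 - t)
M′(t) = 1/(t^2 - 2*t + 1)
M′′(t) = -2/(t^3 - 3*t^2 + 3*t - 1)
M′′′(t) = 6/(t^4 - 4*t^3 + 6*t^2 - 4*t + 1)
M′′′′(t) = -24/(t^5 - 5*t^4 + 10*t^3 - 10*t^2 + 5*t - 1)

E[X^4] = M′′′′(0) = 24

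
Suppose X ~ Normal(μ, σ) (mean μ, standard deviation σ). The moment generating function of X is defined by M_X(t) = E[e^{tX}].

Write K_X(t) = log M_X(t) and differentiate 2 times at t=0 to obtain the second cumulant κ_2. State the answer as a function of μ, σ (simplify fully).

κ_2 = D^2[K](0) = σ^2

M_X(t) = e^(μ*t + σ^2*t^2/2)
K_X(t) = log M_X(t) = μ*t + σ^2*t^2/2
D^2[K](t) = σ^2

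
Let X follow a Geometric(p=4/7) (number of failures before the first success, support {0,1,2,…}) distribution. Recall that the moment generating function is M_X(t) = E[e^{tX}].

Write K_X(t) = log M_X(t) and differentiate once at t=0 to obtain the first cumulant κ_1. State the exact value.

M_X(t) = 4/(7*(1 - 3*e^(t)/7))
K_X(t) = log M_X(t) = -log(1 - 3*e^(t)/7) - log(7) + 2*log(2)
D[K](t) = -3*e^(t)/(3*e^(t) - 7)

κ_1 = D[K](0) = 3/4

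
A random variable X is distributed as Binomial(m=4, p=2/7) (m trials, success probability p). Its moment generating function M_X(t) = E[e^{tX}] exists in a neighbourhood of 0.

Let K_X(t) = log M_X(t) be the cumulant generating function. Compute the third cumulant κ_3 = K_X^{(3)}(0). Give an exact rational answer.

κ_3 = d^3K/dt^3 |_{t=0} = 120/343

M_X(t) = (2*e^(t)/7 + 5/7)^4
K_X(t) = log M_X(t) = 4*log(2*e^(t)/7 + 5/7)
dK/dt = 8*e^(t)/(2*e^(t) + 5)
d^2K/dt^2 = 40*e^(t)/(4*e^(2*t) + 20*e^(t) + 25)
d^3K/dt^3 = (-80*e^(2*t) + 200*e^(t))/(8*e^(3*t) + 60*e^(2*t) + 150*e^(t) + 125)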